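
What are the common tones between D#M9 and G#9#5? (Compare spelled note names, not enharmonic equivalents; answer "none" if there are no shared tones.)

D#M9 = D#, F##, A#, C##, E#.
G#9#5 = G#, B#, D##, F#, A#.
Shared: A#.

A#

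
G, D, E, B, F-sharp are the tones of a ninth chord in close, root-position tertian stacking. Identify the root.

Stacking in thirds gives E – G – B – D – F-sharp, so E is the root — E minor ninth.

E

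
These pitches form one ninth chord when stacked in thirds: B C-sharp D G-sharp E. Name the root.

C-sharp

Arranged so that each adjacent pair is a third by letter name: C-sharp – E – G-sharp – B – D.
The bottom of that stack, C-sharp, is the root (this is C-sharp minor seventh flat nine).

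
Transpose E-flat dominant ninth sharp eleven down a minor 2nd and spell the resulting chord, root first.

D, F#, A, C, E, G#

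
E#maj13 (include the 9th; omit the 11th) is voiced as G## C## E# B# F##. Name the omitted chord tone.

D##

The full E#maj13 chord is E#, G##, B#, D##, F##, C##.
Comparing with the voicing, the major 7th (7th) — D## — is absent.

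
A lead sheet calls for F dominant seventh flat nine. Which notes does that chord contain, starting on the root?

F, A, C, E♭, G♭

F dominant seventh flat nine: dominant seventh flat nine on F.
- root: F
- major 3rd: A
- perfect 5th: C
- minor 7th: E♭
- minor 9th: G♭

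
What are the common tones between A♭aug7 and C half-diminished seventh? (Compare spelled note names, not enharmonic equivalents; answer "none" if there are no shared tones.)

C, Gb

A♭aug7 = Ab, C, E, Gb.
C half-diminished seventh = C, Eb, Gb, Bb.
Shared: C, Gb.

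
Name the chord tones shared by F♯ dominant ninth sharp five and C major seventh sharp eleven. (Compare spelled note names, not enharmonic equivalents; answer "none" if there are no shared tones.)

F-sharp, E

F♯ dominant ninth sharp five = F-sharp, A-sharp, C-double-sharp, E, G-sharp.
C major seventh sharp eleven = C, E, G, B, F-sharp.
Shared: F-sharp, E.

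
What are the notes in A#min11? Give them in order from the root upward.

A♯ C♯ E♯ G♯ B♯ D♯

A#min11: minor eleventh on A♯.
- root: A♯
- minor 3rd: C♯
- perfect 5th: E♯
- minor 7th: G♯
- major 9th: B♯
- perfect 11th: D♯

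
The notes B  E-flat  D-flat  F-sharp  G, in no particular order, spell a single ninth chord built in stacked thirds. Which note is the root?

E-flat

Stacking in thirds gives E-flat – G – B – D-flat – F-sharp, so E-flat is the root — E-flat dominant seventh sharp nine sharp five.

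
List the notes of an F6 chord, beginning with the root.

F  A  C  D

Root F, quality major sixth:
root → F
3rd (major 3rd) → A
5th (perfect 5th) → C
6th (major 6th) → D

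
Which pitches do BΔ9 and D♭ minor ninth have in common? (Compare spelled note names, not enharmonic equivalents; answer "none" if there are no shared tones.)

none

BΔ9: B D# F# A# C#
D♭ minor ninth: Db Fb Ab Cb Eb
Common to both → none.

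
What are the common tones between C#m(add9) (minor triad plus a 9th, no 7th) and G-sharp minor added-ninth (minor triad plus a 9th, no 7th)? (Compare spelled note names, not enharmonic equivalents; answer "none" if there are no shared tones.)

C#m(add9) = C♯, E, G♯, D♯.
G-sharp minor added-ninth = G♯, B, D♯, A♯.
Shared: G♯, D♯.

G♯ D♯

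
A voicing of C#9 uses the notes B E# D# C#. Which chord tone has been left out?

The full C#9 chord is C#, E#, G#, B, D#.
Comparing with the voicing, the perfect 5th (5th) — G# — is absent.

G#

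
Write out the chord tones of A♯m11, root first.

A♯, C♯, E♯, G♯, B♯, D♯

A♯m11: minor eleventh on A♯.
- root: A♯
- minor 3rd: C♯
- perfect 5th: E♯
- minor 7th: G♯
- major 9th: B♯
- perfect 11th: D♯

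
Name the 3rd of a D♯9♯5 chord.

Root of D♯9♯5 = D♯. The 3rd is a major 3rd: D♯ up a major 3rd → F𝄪.

F𝄪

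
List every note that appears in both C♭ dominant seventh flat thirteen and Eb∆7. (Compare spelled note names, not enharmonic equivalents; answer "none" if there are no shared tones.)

Eb

C♭ dominant seventh flat thirteen: Cb Eb Gb Bbb Abb
Eb∆7: Eb G Bb D
Common to both → Eb.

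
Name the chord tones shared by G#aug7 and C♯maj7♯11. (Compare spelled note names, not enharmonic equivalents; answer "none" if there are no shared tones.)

G#, B#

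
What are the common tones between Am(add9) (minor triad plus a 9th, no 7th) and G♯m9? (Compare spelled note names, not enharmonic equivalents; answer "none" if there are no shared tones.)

Am(add9): A C E B
G♯m9: G# B D# F# A#
Common to both → B.

B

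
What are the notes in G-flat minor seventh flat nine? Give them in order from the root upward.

Root G-flat, quality minor seventh flat nine:
- root: G-flat
- minor 3rd: B-double-flat
- perfect 5th: D-flat
- minor 7th: F-flat
- minor 9th: A-double-flat

G-flat B-double-flat D-flat F-flat A-double-flat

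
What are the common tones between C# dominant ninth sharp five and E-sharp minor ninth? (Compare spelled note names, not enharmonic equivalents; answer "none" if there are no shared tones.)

E-sharp – D-sharp

C# dominant ninth sharp five: C-sharp E-sharp G-double-sharp B D-sharp
E-sharp minor ninth: E-sharp G-sharp B-sharp D-sharp F-double-sharp
Common to both → E-sharp, D-sharp.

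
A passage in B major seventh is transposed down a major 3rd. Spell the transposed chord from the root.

A major 3rd down from B is G, so the new chord is G major seventh.
root → G
3rd (major 3rd) → B
5th (perfect 5th) → D
7th (major 7th) → F-sharp

G, B, D, F-sharp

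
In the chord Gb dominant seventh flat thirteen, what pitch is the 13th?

E-double-flat

Gb dominant seventh flat thirteen is built on G-flat; its 13th is a minor 13th above the root.
A sixth above G uses the letter E, and the minor 13th above G-flat is E-double-flat.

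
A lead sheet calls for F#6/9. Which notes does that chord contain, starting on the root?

F#6/9: six-nine on F#.
F# — root
A# — major 3rd
C# — perfect 5th
D# — major 6th
G# — major 9th

F#, A#, C#, D#, G#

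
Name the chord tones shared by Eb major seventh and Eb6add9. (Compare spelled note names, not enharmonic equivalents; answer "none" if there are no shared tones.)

Eb major seventh: E♭ G B♭ D
Eb6add9: E♭ G B♭ C F
Common to both → E♭, G, B♭.

E♭ – G – B♭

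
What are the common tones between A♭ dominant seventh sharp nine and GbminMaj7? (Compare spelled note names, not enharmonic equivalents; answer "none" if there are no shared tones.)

Gb

A♭ dominant seventh sharp nine = Ab, C, Eb, Gb, B.
GbminMaj7 = Gb, Bbb, Db, F.
Shared: Gb.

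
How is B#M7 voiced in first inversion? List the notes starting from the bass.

D##  F##  A##  B#

In root position, B#M7 is B#–D##–F##–A##.
First inversion puts the third (D##) in the bass.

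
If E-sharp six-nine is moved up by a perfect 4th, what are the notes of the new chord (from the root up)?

A# C## E# F## B#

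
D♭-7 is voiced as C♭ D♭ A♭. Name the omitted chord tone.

F♭

D♭-7 = D♭, F♭, A♭, C♭. The voicing lacks the 3rd (minor 3rd), F♭.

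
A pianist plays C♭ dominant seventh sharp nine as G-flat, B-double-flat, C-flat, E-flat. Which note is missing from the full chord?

D

The full C♭ dominant seventh sharp nine chord is C-flat, E-flat, G-flat, B-double-flat, D.
Comparing with the voicing, the augmented 9th (9th) — D — is absent.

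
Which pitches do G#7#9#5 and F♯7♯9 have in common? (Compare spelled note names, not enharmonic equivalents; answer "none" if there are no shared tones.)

F#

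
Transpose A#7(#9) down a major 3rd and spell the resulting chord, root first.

A# down a major 3rd → F#. New chord: F# dominant seventh sharp nine.
root → F#
3rd (major 3rd) → A#
5th (perfect 5th) → C#
7th (minor 7th) → E
9th (augmented 9th) → G##

F#, A#, C#, E, G##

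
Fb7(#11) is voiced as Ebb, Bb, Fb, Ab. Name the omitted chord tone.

Cb

The full Fb7(#11) chord is Fb, Ab, Cb, Ebb, Bb.
Comparing with the voicing, the perfect 5th (5th) — Cb — is absent.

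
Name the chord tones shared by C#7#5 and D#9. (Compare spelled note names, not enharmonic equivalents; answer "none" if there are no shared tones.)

C#7#5: C# E# G## B
D#9: D# F## A# C# E#
Common to both → C#, E#.

C# E#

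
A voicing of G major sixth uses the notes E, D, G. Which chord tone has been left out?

B

G major sixth = G, B, D, E. The voicing lacks the 3rd (major 3rd), B.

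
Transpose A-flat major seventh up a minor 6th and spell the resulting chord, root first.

Transposed root: A-flat → F-flat (minor 6th up). So we spell F-flat major seventh:
root → F-flat
3rd (major 3rd) → A-flat
5th (perfect 5th) → C-flat
7th (major 7th) → E-flat

F-flat, A-flat, C-flat, E-flat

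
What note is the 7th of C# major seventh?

Root of C# major seventh = C-sharp. The 7th is a major 7th: C-sharp up a major 7th → B-sharp.

B-sharp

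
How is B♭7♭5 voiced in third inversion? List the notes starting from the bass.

B♭7♭5 = Bb–D–Fb–Ab; third inversion → seventh (Ab) lowest.

Ab, Bb, D, Fb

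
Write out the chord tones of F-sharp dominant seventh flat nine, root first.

F# A# C# E G

F-sharp dominant seventh flat nine is a dominant seventh flat nine built on F#.
- root: F#
- major 3rd: A#
- perfect 5th: C#
- minor 7th: E
- minor 9th: G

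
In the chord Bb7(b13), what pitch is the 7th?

Ab

Root of Bb7(b13) = Bb. The 7th is a minor 7th: Bb up a minor 7th → Ab.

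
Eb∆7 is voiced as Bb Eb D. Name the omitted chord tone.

The full Eb∆7 chord is Eb, G, Bb, D.
Comparing with the voicing, the major 3rd (3rd) — G — is absent.

G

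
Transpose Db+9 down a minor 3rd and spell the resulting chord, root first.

Bb D F# Ab C

A minor 3rd down from Db is Bb, so the new chord is Bb dominant ninth sharp five.
- root: Bb
- major 3rd: D
- augmented 5th: F#
- minor 7th: Ab
- major 9th: C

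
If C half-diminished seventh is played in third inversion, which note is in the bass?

C half-diminished seventh = C–E♭–G♭–B♭. Third inversion → seventh in the bass = B♭.

B♭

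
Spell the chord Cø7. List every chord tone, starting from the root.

C, Eb, Gb, Bb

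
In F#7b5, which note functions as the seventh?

E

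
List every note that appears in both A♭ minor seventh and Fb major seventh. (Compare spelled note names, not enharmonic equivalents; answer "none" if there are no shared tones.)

A♭ minor seventh: A-flat C-flat E-flat G-flat
Fb major seventh: F-flat A-flat C-flat E-flat
Common to both → A-flat, C-flat, E-flat.

A-flat C-flat E-flat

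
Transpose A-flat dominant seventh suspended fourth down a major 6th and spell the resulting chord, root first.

Cb, Fb, Gb, Bbb

Transposed root: Ab → Cb (major 6th down). So we spell Cb dominant seventh suspended fourth:
Root: Cb
Perfect 4th (4th): Fb
Perfect 5th (5th): Gb
Minor 7th (7th): Bbb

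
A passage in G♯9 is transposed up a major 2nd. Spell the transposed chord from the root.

G# up a major 2nd → A#. New chord: A# dominant ninth.
A# — root
C## — major 3rd
E# — perfect 5th
G# — minor 7th
B# — major 9th

A#  C##  E#  G#  B#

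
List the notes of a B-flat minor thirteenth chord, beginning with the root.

B-flat, D-flat, F, A-flat, C, E-flat, G

B-flat minor thirteenth: minor thirteenth on B-flat.
Root: B-flat
Minor 3rd (3rd): D-flat
Perfect 5th (5th): F
Minor 7th (7th): A-flat
Major 9th (9th): C
Perfect 11th (11th): E-flat
Major 13th (13th): G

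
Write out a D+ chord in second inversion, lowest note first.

A#, D, F#

In root position, D+ is D–F#–A#.
Second inversion puts the fifth (A#) in the bass.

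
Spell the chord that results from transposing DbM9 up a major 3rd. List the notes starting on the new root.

F  A  C  E  G

A major 3rd up from Db is F, so the new chord is F major ninth.
- root: F
- major 3rd: A
- perfect 5th: C
- major 7th: E
- major 9th: G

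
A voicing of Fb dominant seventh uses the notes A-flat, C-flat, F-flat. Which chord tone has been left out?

The full Fb dominant seventh chord is F-flat, A-flat, C-flat, E-double-flat.
Comparing with the voicing, the minor 7th (7th) — E-double-flat — is absent.

E-double-flat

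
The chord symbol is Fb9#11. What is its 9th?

Gb

Root of Fb9#11 = Fb. The 9th is a major 9th: Fb up a major 9th → Gb.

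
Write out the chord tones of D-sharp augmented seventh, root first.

D-sharp F-double-sharp A-double-sharp C-sharp

D-sharp augmented seventh: augmented seventh on D-sharp.
root → D-sharp
3rd (major 3rd) → F-double-sharp
5th (augmented 5th) → A-double-sharp
7th (minor 7th) → C-sharp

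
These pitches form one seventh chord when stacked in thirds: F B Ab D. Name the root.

B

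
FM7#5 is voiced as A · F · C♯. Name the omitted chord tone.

E

The full FM7#5 chord is F, A, C♯, E.
Comparing with the voicing, the major 7th (7th) — E — is absent.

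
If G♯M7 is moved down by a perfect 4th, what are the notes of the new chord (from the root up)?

G# down a perfect 4th → D#. New chord: D# major seventh.
- root: D#
- major 3rd: F##
- perfect 5th: A#
- major 7th: C##

D#, F##, A#, C##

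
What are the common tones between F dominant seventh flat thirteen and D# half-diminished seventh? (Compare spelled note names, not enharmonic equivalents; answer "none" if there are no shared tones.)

A

F dominant seventh flat thirteen = F, A, C, Eb, Db.
D# half-diminished seventh = D#, F#, A, C#.
Shared: A.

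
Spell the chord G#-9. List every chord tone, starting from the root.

G#, B, D#, F#, A#

G#-9 is a minor ninth built on G#.
root → G#
3rd (minor 3rd) → B
5th (perfect 5th) → D#
7th (minor 7th) → F#
9th (major 9th) → A#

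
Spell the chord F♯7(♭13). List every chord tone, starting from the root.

F#, A#, C#, E, D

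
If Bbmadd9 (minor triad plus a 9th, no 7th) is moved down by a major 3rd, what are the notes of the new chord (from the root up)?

Transposed root: B♭ → G♭ (major 3rd down). So we spell G♭ minor added-ninth:
Root: G♭
Minor 3rd (3rd): B𝄫
Perfect 5th (5th): D♭
Major 9th (9th): A♭

G♭  B𝄫  D♭  A♭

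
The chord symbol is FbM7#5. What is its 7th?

FbM7#5 is built on F♭; its 7th is a major 7th above the root.
A seventh above F uses the letter E, and the major 7th above F♭ is E♭.

E♭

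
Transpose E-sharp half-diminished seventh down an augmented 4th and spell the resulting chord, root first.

B D F A

E-sharp down an augmented 4th → B. New chord: B half-diminished seventh.
Root: B
Minor 3rd (3rd): D
Diminished 5th (5th): F
Minor 7th (7th): A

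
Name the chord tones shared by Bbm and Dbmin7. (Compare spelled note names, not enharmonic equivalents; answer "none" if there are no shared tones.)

Db

Bbm = Bb, Db, F.
Dbmin7 = Db, Fb, Ab, Cb.
Shared: Db.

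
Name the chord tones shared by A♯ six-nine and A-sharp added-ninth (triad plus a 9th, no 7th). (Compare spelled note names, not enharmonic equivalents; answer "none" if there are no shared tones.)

A-sharp, C-double-sharp, E-sharp, B-sharp

A♯ six-nine = A-sharp, C-double-sharp, E-sharp, F-double-sharp, B-sharp.
A-sharp added-ninth = A-sharp, C-double-sharp, E-sharp, B-sharp.
Shared: A-sharp, C-double-sharp, E-sharp, B-sharp.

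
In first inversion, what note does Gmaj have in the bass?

B

Gmaj = G–B–D. First inversion → third in the bass = B.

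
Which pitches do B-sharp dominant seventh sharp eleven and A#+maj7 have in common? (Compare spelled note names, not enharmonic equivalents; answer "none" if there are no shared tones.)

B-sharp dominant seventh sharp eleven = B#, D##, F##, A#, E##.
A#+maj7 = A#, C##, E##, G##.
Shared: A#, E##.

A# – E##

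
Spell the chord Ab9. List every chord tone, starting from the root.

Root A♭, quality dominant ninth:
root → A♭
3rd (major 3rd) → C
5th (perfect 5th) → E♭
7th (minor 7th) → G♭
9th (major 9th) → B♭

A♭  C  E♭  G♭  B♭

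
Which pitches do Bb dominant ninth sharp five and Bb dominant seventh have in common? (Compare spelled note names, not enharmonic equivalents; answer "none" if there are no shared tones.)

B-flat, D, A-flat

Bb dominant ninth sharp five = B-flat, D, F-sharp, A-flat, C.
Bb dominant seventh = B-flat, D, F, A-flat.
Shared: B-flat, D, A-flat.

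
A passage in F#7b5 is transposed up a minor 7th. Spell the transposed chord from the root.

E G# Bb D

A minor 7th up from F# is E, so the new chord is E dominant seventh flat five.
E — root
G# — major 3rd
Bb — diminished 5th
D — minor 7th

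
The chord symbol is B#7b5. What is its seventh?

B#7b5 is built on B#; its 7th is a minor 7th above the root.
A seventh above B uses the letter A, and the minor 7th above B# is A#.

A#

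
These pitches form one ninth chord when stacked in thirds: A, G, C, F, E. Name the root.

F

Arranged so that each adjacent pair is a third by letter name: F – A – C – E – G.
The bottom of that stack, F, is the root (this is F major ninth).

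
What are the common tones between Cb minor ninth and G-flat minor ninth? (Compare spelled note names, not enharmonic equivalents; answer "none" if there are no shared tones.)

G-flat, B-double-flat, D-flat

Cb minor ninth: C-flat E-double-flat G-flat B-double-flat D-flat
G-flat minor ninth: G-flat B-double-flat D-flat F-flat A-flat
Common to both → G-flat, B-double-flat, D-flat.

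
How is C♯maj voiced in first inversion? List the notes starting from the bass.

E# G# C#

C♯maj = C#–E#–G#; first inversion → third (E#) lowest.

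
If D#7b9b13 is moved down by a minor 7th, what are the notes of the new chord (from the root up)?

E♯ – G𝄪 – B♯ – D♯ – F♯ – C♯

Transposed root: D♯ → E♯ (minor 7th down). So we spell E♯ dominant seventh flat nine flat thirteen:
root → E♯
3rd (major 3rd) → G𝄪
5th (perfect 5th) → B♯
7th (minor 7th) → D♯
9th (minor 9th) → F♯
13th (minor 13th) → C♯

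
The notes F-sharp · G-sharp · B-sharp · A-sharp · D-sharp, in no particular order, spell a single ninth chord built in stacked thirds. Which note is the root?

G-sharp

Arranged so that each adjacent pair is a third by letter name: G-sharp – B-sharp – D-sharp – F-sharp – A-sharp.
The bottom of that stack, G-sharp, is the root (this is G-sharp dominant ninth).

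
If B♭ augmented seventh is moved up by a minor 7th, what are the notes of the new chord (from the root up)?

A♭, C, E, G♭

Transposed root: B♭ → A♭ (minor 7th up). So we spell A♭ augmented seventh:
- root: A♭
- major 3rd: C
- augmented 5th: E
- minor 7th: G♭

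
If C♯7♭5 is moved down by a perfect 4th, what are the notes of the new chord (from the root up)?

G# B# D F#

A perfect 4th down from C# is G#, so the new chord is G# dominant seventh flat five.
Root: G#
Major 3rd (3rd): B#
Diminished 5th (5th): D
Minor 7th (7th): F#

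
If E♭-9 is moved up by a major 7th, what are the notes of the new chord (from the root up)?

D, F, A, C, E

Transposed root: Eb → D (major 7th up). So we spell D minor ninth:
D — root
F — minor 3rd
A — perfect 5th
C — minor 7th
E — major 9th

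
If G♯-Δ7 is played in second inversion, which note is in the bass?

G♯-Δ7 in root position is G#–B–D#–F##.
Second inversion places the fifth in the bass, which is D#.

D#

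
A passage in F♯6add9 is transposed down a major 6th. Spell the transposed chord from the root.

A major 6th down from F♯ is A, so the new chord is A six-nine.
Root: A
Major 3rd (3rd): C♯
Perfect 5th (5th): E
Major 6th (6th): F♯
Major 9th (9th): B

A C♯ E F♯ B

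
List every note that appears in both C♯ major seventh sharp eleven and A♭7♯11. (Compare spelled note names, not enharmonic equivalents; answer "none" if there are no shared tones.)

C♯ major seventh sharp eleven: C# E# G# B# F##
A♭7♯11: Ab C Eb Gb D
Common to both → none.

none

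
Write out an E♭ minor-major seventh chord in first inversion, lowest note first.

G-flat  B-flat  D  E-flat

In root position, E♭ minor-major seventh is E-flat–G-flat–B-flat–D.
First inversion puts the third (G-flat) in the bass.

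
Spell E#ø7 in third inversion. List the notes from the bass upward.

D#  E#  G#  B

E#ø7 = E#–G#–B–D#; third inversion → seventh (D#) lowest.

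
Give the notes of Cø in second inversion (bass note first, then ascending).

In root position, Cø is C–Eb–Gb–Bb.
Second inversion puts the fifth (Gb) in the bass.

Gb – Bb – C – Eb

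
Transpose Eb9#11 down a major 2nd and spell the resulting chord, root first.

Db, F, Ab, Cb, Eb, G

A major 2nd down from Eb is Db, so the new chord is Db dominant ninth sharp eleven.
Db — root
F — major 3rd
Ab — perfect 5th
Cb — minor 7th
Eb — major 9th
G — augmented 11th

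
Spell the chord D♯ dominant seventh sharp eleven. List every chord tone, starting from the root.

Root D-sharp, quality dominant seventh sharp eleven:
D-sharp — root
F-double-sharp — major 3rd
A-sharp — perfect 5th
C-sharp — minor 7th
G-double-sharp — augmented 11th

D-sharp F-double-sharp A-sharp C-sharp G-double-sharp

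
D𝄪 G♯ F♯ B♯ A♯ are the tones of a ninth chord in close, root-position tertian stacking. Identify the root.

G♯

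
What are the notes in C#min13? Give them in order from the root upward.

C#min13: minor thirteenth on C#.
Root: C#
Minor 3rd (3rd): E
Perfect 5th (5th): G#
Minor 7th (7th): B
Major 9th (9th): D#
Perfect 11th (11th): F#
Major 13th (13th): A#

C#, E, G#, B, D#, F#, A#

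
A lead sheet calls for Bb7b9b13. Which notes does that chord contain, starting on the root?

Root B♭, quality dominant seventh flat nine flat thirteen:
root → B♭
3rd (major 3rd) → D
5th (perfect 5th) → F
7th (minor 7th) → A♭
9th (minor 9th) → C♭
13th (minor 13th) → G♭

B♭  D  F  A♭  C♭  G♭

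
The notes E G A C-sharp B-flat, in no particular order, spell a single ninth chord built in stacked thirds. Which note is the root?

Arranged so that each adjacent pair is a third by letter name: A – C-sharp – E – G – B-flat.
The bottom of that stack, A, is the root (this is A dominant seventh flat nine).

A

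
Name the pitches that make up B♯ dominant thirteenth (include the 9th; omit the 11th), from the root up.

B-sharp, D-double-sharp, F-double-sharp, A-sharp, C-double-sharp, G-double-sharp

Root B-sharp, quality dominant thirteenth:
Root: B-sharp
Major 3rd (3rd): D-double-sharp
Perfect 5th (5th): F-double-sharp
Minor 7th (7th): A-sharp
Major 9th (9th): C-double-sharp
Major 13th (13th): G-double-sharp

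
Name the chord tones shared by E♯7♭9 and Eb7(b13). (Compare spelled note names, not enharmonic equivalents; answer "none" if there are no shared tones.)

none

E♯7♭9: E♯ G𝄪 B♯ D♯ F♯
Eb7(b13): E♭ G B♭ D♭ C♭
Common to both → none.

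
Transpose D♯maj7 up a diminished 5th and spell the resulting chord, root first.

A diminished 5th up from D# is A, so the new chord is A major seventh.
- root: A
- major 3rd: C#
- perfect 5th: E
- major 7th: G#

A C# E G#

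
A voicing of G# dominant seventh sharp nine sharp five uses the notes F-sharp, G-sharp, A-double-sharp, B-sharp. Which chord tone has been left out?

The full G# dominant seventh sharp nine sharp five chord is G-sharp, B-sharp, D-double-sharp, F-sharp, A-double-sharp.
Comparing with the voicing, the augmented 5th (5th) — D-double-sharp — is absent.

D-double-sharp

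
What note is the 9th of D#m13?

E#

Root of D#m13 = D#. The 9th is a major 9th: D# up a major 9th → E#.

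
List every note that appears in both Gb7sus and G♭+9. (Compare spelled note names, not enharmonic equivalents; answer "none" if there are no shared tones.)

Gb7sus: Gb Cb Db Fb
G♭+9: Gb Bb D Fb Ab
Common to both → Gb, Fb.

Gb – Fb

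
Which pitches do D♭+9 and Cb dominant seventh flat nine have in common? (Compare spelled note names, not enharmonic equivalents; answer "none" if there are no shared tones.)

Cb – Eb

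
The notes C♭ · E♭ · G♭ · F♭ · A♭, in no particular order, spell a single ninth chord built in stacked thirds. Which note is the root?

F♭

Stacking in thirds gives F♭ – A♭ – C♭ – E♭ – G♭, so F♭ is the root — F♭ major ninth.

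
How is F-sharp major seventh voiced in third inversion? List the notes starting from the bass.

F-sharp major seventh = F♯–A♯–C♯–E♯; third inversion → seventh (E♯) lowest.

E♯  F♯  A♯  C♯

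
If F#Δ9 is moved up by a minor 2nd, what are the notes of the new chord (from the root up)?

G, B, D, F#, A

F# up a minor 2nd → G. New chord: G major ninth.
Root: G
Major 3rd (3rd): B
Perfect 5th (5th): D
Major 7th (7th): F#
Major 9th (9th): A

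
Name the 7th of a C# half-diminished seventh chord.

B

C# half-diminished seventh is built on C♯; its 7th is a minor 7th above the root.
A seventh above C uses the letter B, and the minor 7th above C♯ is B.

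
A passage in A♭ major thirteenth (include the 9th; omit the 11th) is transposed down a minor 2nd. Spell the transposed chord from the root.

Ab down a minor 2nd → G. New chord: G major thirteenth.
- root: G
- major 3rd: B
- perfect 5th: D
- major 7th: F#
- major 9th: A
- major 13th: E

G, B, D, F#, A, E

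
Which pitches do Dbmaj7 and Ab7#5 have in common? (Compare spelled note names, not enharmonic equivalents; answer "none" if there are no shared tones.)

Dbmaj7 = Db, F, Ab, C.
Ab7#5 = Ab, C, E, Gb.
Shared: Ab, C.

Ab  C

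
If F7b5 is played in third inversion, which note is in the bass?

F7b5 = F–A–Cb–Eb. Third inversion → seventh in the bass = Eb.

Eb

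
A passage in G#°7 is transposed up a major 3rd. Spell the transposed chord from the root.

B♯ D♯ F♯ A

A major 3rd up from G♯ is B♯, so the new chord is B♯ diminished seventh.
B♯ — root
D♯ — minor 3rd
F♯ — diminished 5th
A — diminished 7th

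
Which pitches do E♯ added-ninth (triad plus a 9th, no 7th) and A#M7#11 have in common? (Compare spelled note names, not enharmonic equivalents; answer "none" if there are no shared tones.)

E♯  G𝄪

E♯ added-ninth: E♯ G𝄪 B♯ F𝄪
A#M7#11: A♯ C𝄪 E♯ G𝄪 D𝄪
Common to both → E♯, G𝄪.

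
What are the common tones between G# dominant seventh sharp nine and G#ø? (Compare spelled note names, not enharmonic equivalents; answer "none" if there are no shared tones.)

G# – F#

G# dominant seventh sharp nine: G# B# D# F# A##
G#ø: G# B D F#
Common to both → G#, F#.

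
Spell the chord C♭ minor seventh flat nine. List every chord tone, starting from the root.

Cb, Ebb, Gb, Bbb, Dbb

C♭ minor seventh flat nine: minor seventh flat nine on Cb.
root → Cb
3rd (minor 3rd) → Ebb
5th (perfect 5th) → Gb
7th (minor 7th) → Bbb
9th (minor 9th) → Dbb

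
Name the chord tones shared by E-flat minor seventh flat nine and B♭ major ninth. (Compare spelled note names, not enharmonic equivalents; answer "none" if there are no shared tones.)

Bb

E-flat minor seventh flat nine: Eb Gb Bb Db Fb
B♭ major ninth: Bb D F A C
Common to both → Bb.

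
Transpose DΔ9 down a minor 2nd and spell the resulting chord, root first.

C# – E# – G# – B# – D#

Transposed root: D → C# (minor 2nd down). So we spell C# major ninth:
Root: C#
Major 3rd (3rd): E#
Perfect 5th (5th): G#
Major 7th (7th): B#
Major 9th (9th): D#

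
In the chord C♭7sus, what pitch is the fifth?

C♭7sus is built on Cb; its 5th is a perfect 5th above the root.
A fifth above C uses the letter G, and the perfect 5th above Cb is Gb.

Gb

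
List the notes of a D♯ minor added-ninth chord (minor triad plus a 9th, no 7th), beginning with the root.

Root D#, quality minor added-ninth:
Root: D#
Minor 3rd (3rd): F#
Perfect 5th (5th): A#
Major 9th (9th): E#

D# F# A# E#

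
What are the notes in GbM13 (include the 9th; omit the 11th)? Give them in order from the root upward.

GbM13 is a major thirteenth built on Gb.
root → Gb
3rd (major 3rd) → Bb
5th (perfect 5th) → Db
7th (major 7th) → F
9th (major 9th) → Ab
13th (major 13th) → Eb

Gb – Bb – Db – F – Ab – Eb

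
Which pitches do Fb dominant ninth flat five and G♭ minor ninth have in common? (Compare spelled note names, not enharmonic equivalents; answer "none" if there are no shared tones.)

Fb dominant ninth flat five = F-flat, A-flat, C-double-flat, E-double-flat, G-flat.
G♭ minor ninth = G-flat, B-double-flat, D-flat, F-flat, A-flat.
Shared: F-flat, A-flat, G-flat.

F-flat A-flat G-flat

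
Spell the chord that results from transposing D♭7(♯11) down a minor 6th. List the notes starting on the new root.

F A C Eb B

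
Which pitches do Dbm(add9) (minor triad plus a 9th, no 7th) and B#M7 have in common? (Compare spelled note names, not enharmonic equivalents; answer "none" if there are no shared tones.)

Dbm(add9): Db Fb Ab Eb
B#M7: B# D## F## A##
Common to both → none.

none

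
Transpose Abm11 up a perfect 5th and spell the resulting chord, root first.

A perfect 5th up from A♭ is E♭, so the new chord is E♭ minor eleventh.
root → E♭
3rd (minor 3rd) → G♭
5th (perfect 5th) → B♭
7th (minor 7th) → D♭
9th (major 9th) → F
11th (perfect 11th) → A♭

E♭ – G♭ – B♭ – D♭ – F – A♭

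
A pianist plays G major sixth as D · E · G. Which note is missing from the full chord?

G major sixth = G, B, D, E. The voicing lacks the 3rd (major 3rd), B.

B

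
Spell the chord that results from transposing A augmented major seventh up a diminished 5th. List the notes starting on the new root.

E-flat, G, B, D

A diminished 5th up from A is E-flat, so the new chord is E-flat augmented major seventh.
Root: E-flat
Major 3rd (3rd): G
Augmented 5th (5th): B
Major 7th (7th): D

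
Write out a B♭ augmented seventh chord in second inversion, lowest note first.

F#, Ab, Bb, D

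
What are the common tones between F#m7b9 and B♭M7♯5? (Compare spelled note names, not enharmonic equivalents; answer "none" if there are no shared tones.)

F# A

F#m7b9 = F#, A, C#, E, G.
B♭M7♯5 = Bb, D, F#, A.
Shared: F#, A.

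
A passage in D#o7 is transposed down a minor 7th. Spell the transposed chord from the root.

Transposed root: D# → E# (minor 7th down). So we spell E# diminished seventh:
Root: E#
Minor 3rd (3rd): G#
Diminished 5th (5th): B
Diminished 7th (7th): D

E# – G# – B – D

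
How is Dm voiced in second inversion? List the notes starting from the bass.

In root position, Dm is D–F–A.
Second inversion puts the fifth (A) in the bass.

A, D, F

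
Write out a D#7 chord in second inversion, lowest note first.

A#  C#  D#  F##

D#7 = D#–F##–A#–C#; second inversion → fifth (A#) lowest.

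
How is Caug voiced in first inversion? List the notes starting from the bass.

E – G# – C

In root position, Caug is C–E–G#.
First inversion puts the third (E) in the bass.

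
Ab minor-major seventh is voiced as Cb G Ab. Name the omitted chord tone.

Eb

The full Ab minor-major seventh chord is Ab, Cb, Eb, G.
Comparing with the voicing, the perfect 5th (5th) — Eb — is absent.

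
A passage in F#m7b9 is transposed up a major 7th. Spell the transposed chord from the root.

E#  G#  B#  D#  F#

A major 7th up from F# is E#, so the new chord is E# minor seventh flat nine.
- root: E#
- minor 3rd: G#
- perfect 5th: B#
- minor 7th: D#
- minor 9th: F#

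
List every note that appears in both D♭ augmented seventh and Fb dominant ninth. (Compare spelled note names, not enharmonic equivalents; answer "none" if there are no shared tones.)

D♭ augmented seventh: Db F A Cb
Fb dominant ninth: Fb Ab Cb Ebb Gb
Common to both → Cb.

Cb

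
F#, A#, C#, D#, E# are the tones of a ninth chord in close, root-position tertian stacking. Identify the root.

Stacking in thirds gives D# – F# – A# – C# – E#, so D# is the root — D# minor ninth.

D#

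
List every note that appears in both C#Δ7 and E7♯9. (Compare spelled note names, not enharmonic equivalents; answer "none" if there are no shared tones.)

G#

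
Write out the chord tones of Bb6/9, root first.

Bb D F G C

Bb6/9 is a six-nine built on Bb.
Root: Bb
Major 3rd (3rd): D
Perfect 5th (5th): F
Major 6th (6th): G
Major 9th (9th): C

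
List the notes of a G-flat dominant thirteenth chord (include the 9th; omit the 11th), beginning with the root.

G♭ – B♭ – D♭ – F♭ – A♭ – E♭

G-flat dominant thirteenth is a dominant thirteenth built on G♭.
Root: G♭
Major 3rd (3rd): B♭
Perfect 5th (5th): D♭
Minor 7th (7th): F♭
Major 9th (9th): A♭
Major 13th (13th): E♭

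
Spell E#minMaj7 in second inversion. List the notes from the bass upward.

E#minMaj7 = E#–G#–B#–D##; second inversion → fifth (B#) lowest.

B#, D##, E#, G#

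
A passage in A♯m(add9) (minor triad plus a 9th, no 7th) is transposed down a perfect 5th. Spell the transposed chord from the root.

D# – F# – A# – E#

A# down a perfect 5th → D#. New chord: D# minor added-ninth.
- root: D#
- minor 3rd: F#
- perfect 5th: A#
- major 9th: E#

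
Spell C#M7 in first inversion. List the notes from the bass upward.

E♯  G♯  B♯  C♯

C#M7 = C♯–E♯–G♯–B♯; first inversion → third (E♯) lowest.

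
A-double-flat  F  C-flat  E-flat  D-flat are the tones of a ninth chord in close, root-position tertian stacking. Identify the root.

D-flat

Stacking in thirds gives D-flat – F – A-double-flat – C-flat – E-flat, so D-flat is the root — D-flat dominant ninth flat five.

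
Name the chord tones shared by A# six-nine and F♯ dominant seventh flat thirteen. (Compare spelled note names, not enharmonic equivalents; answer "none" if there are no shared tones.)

A-sharp

A# six-nine = A-sharp, C-double-sharp, E-sharp, F-double-sharp, B-sharp.
F♯ dominant seventh flat thirteen = F-sharp, A-sharp, C-sharp, E, D.
Shared: A-sharp.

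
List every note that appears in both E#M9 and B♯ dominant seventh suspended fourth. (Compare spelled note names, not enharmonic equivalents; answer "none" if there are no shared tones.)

E# B# F##

E#M9 = E#, G##, B#, D##, F##.
B♯ dominant seventh suspended fourth = B#, E#, F##, A#.
Shared: E#, B#, F##.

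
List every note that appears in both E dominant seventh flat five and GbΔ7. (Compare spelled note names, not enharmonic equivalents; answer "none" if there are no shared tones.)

E dominant seventh flat five = E, G#, Bb, D.
GbΔ7 = Gb, Bb, Db, F.
Shared: Bb.

Bb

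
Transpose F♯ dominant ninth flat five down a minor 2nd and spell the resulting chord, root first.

E-sharp – G-double-sharp – B – D-sharp – F-double-sharp

F-sharp down a minor 2nd → E-sharp. New chord: E-sharp dominant ninth flat five.
E-sharp — root
G-double-sharp — major 3rd
B — diminished 5th
D-sharp — minor 7th
F-double-sharp — major 9th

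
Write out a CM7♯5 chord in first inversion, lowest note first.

E, G#, B, C

CM7♯5 = C–E–G#–B; first inversion → third (E) lowest.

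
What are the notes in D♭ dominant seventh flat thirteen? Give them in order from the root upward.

D-flat F A-flat C-flat B-double-flat

Root D-flat, quality dominant seventh flat thirteen:
Root: D-flat
Major 3rd (3rd): F
Perfect 5th (5th): A-flat
Minor 7th (7th): C-flat
Minor 13th (13th): B-double-flat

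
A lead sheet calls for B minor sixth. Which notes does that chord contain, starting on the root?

B  D  F-sharp  G-sharp

Root B, quality minor sixth:
B — root
D — minor 3rd
F-sharp — perfect 5th
G-sharp — major 6th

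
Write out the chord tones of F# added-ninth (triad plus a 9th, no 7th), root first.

F# added-ninth is an added-ninth built on F#.
- root: F#
- major 3rd: A#
- perfect 5th: C#
- major 9th: G#

F#, A#, C#, G#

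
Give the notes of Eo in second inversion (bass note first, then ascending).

In root position, Eo is E–G–B♭.
Second inversion puts the fifth (B♭) in the bass.

B♭  E  G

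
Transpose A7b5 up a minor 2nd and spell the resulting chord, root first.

Bb, D, Fb, Ab

A minor 2nd up from A is Bb, so the new chord is Bb dominant seventh flat five.
root → Bb
3rd (major 3rd) → D
5th (diminished 5th) → Fb
7th (minor 7th) → Ab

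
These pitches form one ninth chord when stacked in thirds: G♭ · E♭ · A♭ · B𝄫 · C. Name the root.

Arranged so that each adjacent pair is a third by letter name: A♭ – C – E♭ – G♭ – B𝄫.
The bottom of that stack, A♭, is the root (this is A♭ dominant seventh flat nine).

A♭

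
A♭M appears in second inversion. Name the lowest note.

A♭M in root position is Ab–C–Eb.
Second inversion places the fifth in the bass, which is Eb.

Eb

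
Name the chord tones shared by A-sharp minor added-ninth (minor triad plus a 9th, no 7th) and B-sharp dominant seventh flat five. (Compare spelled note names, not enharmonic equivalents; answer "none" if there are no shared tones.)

A-sharp  B-sharp

A-sharp minor added-ninth = A-sharp, C-sharp, E-sharp, B-sharp.
B-sharp dominant seventh flat five = B-sharp, D-double-sharp, F-sharp, A-sharp.
Shared: A-sharp, B-sharp.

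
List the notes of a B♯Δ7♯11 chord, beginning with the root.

B♯ D𝄪 F𝄪 A𝄪 E𝄪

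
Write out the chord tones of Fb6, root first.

Fb, Ab, Cb, Db

Root Fb, quality major sixth:
root → Fb
3rd (major 3rd) → Ab
5th (perfect 5th) → Cb
6th (major 6th) → Db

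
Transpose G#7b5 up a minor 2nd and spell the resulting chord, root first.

A C# Eb G

A minor 2nd up from G# is A, so the new chord is A dominant seventh flat five.
Root: A
Major 3rd (3rd): C#
Diminished 5th (5th): Eb
Minor 7th (7th): G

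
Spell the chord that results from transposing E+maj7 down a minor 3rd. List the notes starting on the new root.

Transposed root: E → C♯ (minor 3rd down). So we spell C♯ augmented major seventh:
C♯ — root
E♯ — major 3rd
G𝄪 — augmented 5th
B♯ — major 7th

C♯, E♯, G𝄪, B♯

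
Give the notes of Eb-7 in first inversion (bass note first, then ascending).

Gb Bb Db Eb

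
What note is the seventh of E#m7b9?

D#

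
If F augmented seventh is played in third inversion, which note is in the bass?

F augmented seventh = F–A–C#–Eb. Third inversion → seventh in the bass = Eb.

Eb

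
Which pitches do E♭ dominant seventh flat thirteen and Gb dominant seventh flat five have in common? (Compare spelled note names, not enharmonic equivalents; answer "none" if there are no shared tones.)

B-flat

E♭ dominant seventh flat thirteen = E-flat, G, B-flat, D-flat, C-flat.
Gb dominant seventh flat five = G-flat, B-flat, D-double-flat, F-flat.
Shared: B-flat.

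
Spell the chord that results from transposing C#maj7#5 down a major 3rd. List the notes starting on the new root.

C# down a major 3rd → A. New chord: A augmented major seventh.
A — root
C# — major 3rd
E# — augmented 5th
G# — major 7th

A  C#  E#  G#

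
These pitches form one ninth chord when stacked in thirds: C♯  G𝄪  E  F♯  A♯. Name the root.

F♯

Arranged so that each adjacent pair is a third by letter name: F♯ – A♯ – C♯ – E – G𝄪.
The bottom of that stack, F♯, is the root (this is F♯ dominant seventh sharp nine).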